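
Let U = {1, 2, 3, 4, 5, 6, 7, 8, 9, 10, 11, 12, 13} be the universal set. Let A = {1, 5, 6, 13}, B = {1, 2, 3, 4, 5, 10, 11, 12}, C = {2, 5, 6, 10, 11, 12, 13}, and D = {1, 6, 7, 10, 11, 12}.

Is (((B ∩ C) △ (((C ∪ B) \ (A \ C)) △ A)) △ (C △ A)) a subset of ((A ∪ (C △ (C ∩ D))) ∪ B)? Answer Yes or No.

B ∩ C = {2, 5, 10, 11, 12}
C ∪ B = {1, 2, 3, 4, 5, 6, 10, 11, 12, 13}
A \ C = {1}
(C ∪ B) \ (A \ C) = {2, 3, 4, 5, 6, 10, 11, 12, 13}
((C ∪ B) \ (A \ C)) △ A = {1, 2, 3, 4, 10, 11, 12}
(B ∩ C) △ (((C ∪ B) \ (A \ C)) △ A) = {1, 3, 4, 5}
C △ A = {1, 2, 10, 11, 12}
((B ∩ C) △ (((C ∪ B) \ (A \ C)) △ A)) △ (C △ A) = {2, 3, 4, 5, 10, 11, 12}
C ∩ D = {6, 10, 11, 12}
C △ (C ∩ D) = {2, 5, 13}
A ∪ (C △ (C ∩ D)) = {1, 2, 5, 6, 13}
(A ∪ (C △ (C ∩ D))) ∪ B = {1, 2, 3, 4, 5, 6, 10, 11, 12, 13}
Every element of {2, 3, 4, 5, 10, 11, 12} is in {1, 2, 3, 4, 5, 6, 10, 11, 12, 13}, so ((B ∩ C) △ (((C ∪ B) \ (A \ C)) △ A)) △ (C △ A) ⊆ (A ∪ (C △ (C ∩ D))) ∪ B.

Yes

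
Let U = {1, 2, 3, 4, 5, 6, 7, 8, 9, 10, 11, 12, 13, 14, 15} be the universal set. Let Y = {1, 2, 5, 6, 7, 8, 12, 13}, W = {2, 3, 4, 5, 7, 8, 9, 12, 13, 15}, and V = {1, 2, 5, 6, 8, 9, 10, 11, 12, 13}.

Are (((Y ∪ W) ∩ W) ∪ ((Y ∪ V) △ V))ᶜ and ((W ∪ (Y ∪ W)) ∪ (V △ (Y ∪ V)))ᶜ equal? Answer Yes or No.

Y ∪ W = {1, 2, 3, 4, 5, 6, 7, 8, 9, 12, 13, 15}
(Y ∪ W) ∩ W = {2, 3, 4, 5, 7, 8, 9, 12, 13, 15}
Y ∪ V = {1, 2, 5, 6, 7, 8, 9, 10, 11, 12, 13}
(Y ∪ V) △ V = {7}
((Y ∪ W) ∩ W) ∪ ((Y ∪ V) △ V) = {2, 3, 4, 5, 7, 8, 9, 12, 13, 15}
(((Y ∪ W) ∩ W) ∪ ((Y ∪ V) △ V))ᶜ = {1, 6, 10, 11, 14}
W ∪ (Y ∪ W) = {1, 2, 3, 4, 5, 6, 7, 8, 9, 12, 13, 15}
V △ (Y ∪ V) = {7}
(W ∪ (Y ∪ W)) ∪ (V △ (Y ∪ V)) = {1, 2, 3, 4, 5, 6, 7, 8, 9, 12, 13, 15}
((W ∪ (Y ∪ W)) ∪ (V △ (Y ∪ V)))ᶜ = {10, 11, 14}
1 ∈ (((Y ∪ W) ∩ W) ∪ ((Y ∪ V) △ V))ᶜ but 1 ∉ ((W ∪ (Y ∪ W)) ∪ (V △ (Y ∪ V)))ᶜ, so they differ.

No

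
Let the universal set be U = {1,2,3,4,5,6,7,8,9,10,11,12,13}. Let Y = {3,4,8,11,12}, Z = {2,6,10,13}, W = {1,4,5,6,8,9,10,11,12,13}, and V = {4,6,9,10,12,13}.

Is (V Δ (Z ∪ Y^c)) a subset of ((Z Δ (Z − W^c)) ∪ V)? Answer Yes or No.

Y^c = {1,2,5,6,7,9,10,13}
Z ∪ Y^c = {1,2,5,6,7,9,10,13}
V Δ (Z ∪ Y^c) = {1,2,4,5,7,12}
W^c = {2,3,7}
Z − W^c = {6,10,13}
Z Δ (Z − W^c) = {2}
(Z Δ (Z − W^c)) ∪ V = {2,4,6,9,10,12,13}
1 ∈ V Δ (Z ∪ Y^c) but 1 ∉ (Z Δ (Z − W^c)) ∪ V, so the inclusion fails.

No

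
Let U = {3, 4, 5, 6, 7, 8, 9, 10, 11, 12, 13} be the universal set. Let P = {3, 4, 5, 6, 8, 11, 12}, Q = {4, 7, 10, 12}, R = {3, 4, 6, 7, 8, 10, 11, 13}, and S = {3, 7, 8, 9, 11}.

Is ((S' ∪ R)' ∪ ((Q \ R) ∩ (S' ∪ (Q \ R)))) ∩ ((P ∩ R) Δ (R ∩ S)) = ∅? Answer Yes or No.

Yes

S' = {4, 5, 6, 10, 12, 13}
S' ∪ R = {3, 4, 5, 6, 7, 8, 10, 11, 12, 13}
(S' ∪ R)' = {9}
Q \ R = {12}
S' ∪ (Q \ R) = {4, 5, 6, 10, 12, 13}
(Q \ R) ∩ (S' ∪ (Q \ R)) = {12}
(S' ∪ R)' ∪ ((Q \ R) ∩ (S' ∪ (Q \ R))) = {9, 12}
P ∩ R = {3, 4, 6, 8, 11}
R ∩ S = {3, 7, 8, 11}
(P ∩ R) Δ (R ∩ S) = {4, 6, 7}
{9, 12} and {4, 6, 7} share no elements.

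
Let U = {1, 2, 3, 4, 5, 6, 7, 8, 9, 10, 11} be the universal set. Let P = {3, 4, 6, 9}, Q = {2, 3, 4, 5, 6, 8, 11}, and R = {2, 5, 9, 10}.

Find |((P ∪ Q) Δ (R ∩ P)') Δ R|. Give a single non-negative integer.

P ∪ Q = {2, 3, 4, 5, 6, 8, 9, 11}
R ∩ P = {9}
(R ∩ P)' = {1, 2, 3, 4, 5, 6, 7, 8, 10, 11}
(P ∪ Q) Δ (R ∩ P)' = {1, 7, 9, 10}
((P ∪ Q) Δ (R ∩ P)') Δ R = {1, 2, 5, 7}
|((P ∪ Q) Δ (R ∩ P)') Δ R| = 4

4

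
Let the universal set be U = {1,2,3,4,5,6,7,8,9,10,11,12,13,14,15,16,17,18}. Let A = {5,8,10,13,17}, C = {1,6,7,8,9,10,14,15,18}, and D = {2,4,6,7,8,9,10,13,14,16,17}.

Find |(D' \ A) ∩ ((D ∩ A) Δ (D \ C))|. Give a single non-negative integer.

0

D' = {1,3,5,11,12,15,18}
D' \ A = {1,3,11,12,15,18}
D ∩ A = {8,10,13,17}
D \ C = {2,4,13,16,17}
(D ∩ A) Δ (D \ C) = {2,4,8,10,16}
(D' \ A) ∩ ((D ∩ A) Δ (D \ C)) = {}
|(D' \ A) ∩ ((D ∩ A) Δ (D \ C))| = 0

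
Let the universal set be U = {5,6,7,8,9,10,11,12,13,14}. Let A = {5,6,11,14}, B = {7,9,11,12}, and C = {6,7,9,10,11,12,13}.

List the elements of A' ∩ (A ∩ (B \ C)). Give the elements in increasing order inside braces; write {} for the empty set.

A' = {7,8,9,10,12,13}
B \ C = {}
A ∩ (B \ C) = {}
A' ∩ (A ∩ (B \ C)) = {}

{}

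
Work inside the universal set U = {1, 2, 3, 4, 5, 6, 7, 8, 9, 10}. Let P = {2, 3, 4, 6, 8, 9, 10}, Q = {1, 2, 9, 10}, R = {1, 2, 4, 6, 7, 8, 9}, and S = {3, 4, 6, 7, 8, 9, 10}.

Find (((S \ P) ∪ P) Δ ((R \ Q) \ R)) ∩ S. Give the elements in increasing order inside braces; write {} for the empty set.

{3, 4, 6, 7, 8, 9, 10}

S \ P = {7}
(S \ P) ∪ P = {2, 3, 4, 6, 7, 8, 9, 10}
R \ Q = {4, 6, 7, 8}
(R \ Q) \ R = {}
((S \ P) ∪ P) Δ ((R \ Q) \ R) = {2, 3, 4, 6, 7, 8, 9, 10}
(((S \ P) ∪ P) Δ ((R \ Q) \ R)) ∩ S = {3, 4, 6, 7, 8, 9, 10}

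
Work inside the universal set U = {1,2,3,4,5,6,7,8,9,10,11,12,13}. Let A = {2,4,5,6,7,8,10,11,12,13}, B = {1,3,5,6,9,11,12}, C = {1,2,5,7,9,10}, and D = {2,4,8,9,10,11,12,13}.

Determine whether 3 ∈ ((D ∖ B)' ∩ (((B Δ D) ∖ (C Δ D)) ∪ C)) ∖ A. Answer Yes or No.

3 ∉ D and 3 ∈ B, so 3 ∉ D ∖ B
3 ∈ (D ∖ B)' since 3 ∉ (D ∖ B)
3 ∈ B and 3 ∉ D, so 3 ∈ B Δ D
3 ∉ C and 3 ∉ D, so 3 ∉ C Δ D
3 ∈ (B Δ D) and 3 ∉ (C Δ D), so 3 ∈ (B Δ D) ∖ (C Δ D)
3 ∈ ((B Δ D) ∖ (C Δ D)) and 3 ∉ C, so 3 ∈ ((B Δ D) ∖ (C Δ D)) ∪ C
3 ∈ (D ∖ B)' and 3 ∈ (((B Δ D) ∖ (C Δ D)) ∪ C), so 3 ∈ (D ∖ B)' ∩ (((B Δ D) ∖ (C Δ D)) ∪ C)
3 ∈ ((D ∖ B)' ∩ (((B Δ D) ∖ (C Δ D)) ∪ C)) and 3 ∉ A, so 3 ∈ ((D ∖ B)' ∩ (((B Δ D) ∖ (C Δ D)) ∪ C)) ∖ A

Yes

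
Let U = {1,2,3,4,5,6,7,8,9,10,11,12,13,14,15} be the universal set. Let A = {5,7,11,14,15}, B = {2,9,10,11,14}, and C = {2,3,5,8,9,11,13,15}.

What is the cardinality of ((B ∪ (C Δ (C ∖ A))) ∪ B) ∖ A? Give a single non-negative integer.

C ∖ A = {2,3,8,9,13}
C Δ (C ∖ A) = {5,11,15}
B ∪ (C Δ (C ∖ A)) = {2,5,9,10,11,14,15}
(B ∪ (C Δ (C ∖ A))) ∪ B = {2,5,9,10,11,14,15}
((B ∪ (C Δ (C ∖ A))) ∪ B) ∖ A = {2,9,10}
|((B ∪ (C Δ (C ∖ A))) ∪ B) ∖ A| = 3

3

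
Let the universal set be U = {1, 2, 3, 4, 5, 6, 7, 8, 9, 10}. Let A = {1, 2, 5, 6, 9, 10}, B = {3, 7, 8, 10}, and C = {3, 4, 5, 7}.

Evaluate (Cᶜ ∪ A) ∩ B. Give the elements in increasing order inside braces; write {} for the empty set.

Cᶜ = {1, 2, 6, 8, 9, 10}
Cᶜ ∪ A = {1, 2, 5, 6, 8, 9, 10}
(Cᶜ ∪ A) ∩ B = {8, 10}

{8, 10}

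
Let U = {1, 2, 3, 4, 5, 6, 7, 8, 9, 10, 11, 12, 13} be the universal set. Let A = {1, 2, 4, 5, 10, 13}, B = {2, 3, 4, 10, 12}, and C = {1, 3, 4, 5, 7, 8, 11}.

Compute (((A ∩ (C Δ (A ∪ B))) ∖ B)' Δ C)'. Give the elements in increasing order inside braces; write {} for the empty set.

{1, 3, 4, 5, 7, 8, 11, 13}

A ∪ B = {1, 2, 3, 4, 5, 10, 12, 13}
C Δ (A ∪ B) = {2, 7, 8, 10, 11, 12, 13}
A ∩ (C Δ (A ∪ B)) = {2, 10, 13}
(A ∩ (C Δ (A ∪ B))) ∖ B = {13}
((A ∩ (C Δ (A ∪ B))) ∖ B)' = {1, 2, 3, 4, 5, 6, 7, 8, 9, 10, 11, 12}
((A ∩ (C Δ (A ∪ B))) ∖ B)' Δ C = {2, 6, 9, 10, 12}
(((A ∩ (C Δ (A ∪ B))) ∖ B)' Δ C)' = {1, 3, 4, 5, 7, 8, 11, 13}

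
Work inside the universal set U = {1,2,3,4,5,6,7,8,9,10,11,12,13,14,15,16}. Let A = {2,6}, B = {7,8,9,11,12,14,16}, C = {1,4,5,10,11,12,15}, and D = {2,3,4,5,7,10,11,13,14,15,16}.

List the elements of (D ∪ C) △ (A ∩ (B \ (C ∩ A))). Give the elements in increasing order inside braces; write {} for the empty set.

D ∪ C = {1,2,3,4,5,7,10,11,12,13,14,15,16}
C ∩ A = {}
B \ (C ∩ A) = {7,8,9,11,12,14,16}
A ∩ (B \ (C ∩ A)) = {}
(D ∪ C) △ (A ∩ (B \ (C ∩ A))) = {1,2,3,4,5,7,10,11,12,13,14,15,16}

{1,2,3,4,5,7,10,11,12,13,14,15,16}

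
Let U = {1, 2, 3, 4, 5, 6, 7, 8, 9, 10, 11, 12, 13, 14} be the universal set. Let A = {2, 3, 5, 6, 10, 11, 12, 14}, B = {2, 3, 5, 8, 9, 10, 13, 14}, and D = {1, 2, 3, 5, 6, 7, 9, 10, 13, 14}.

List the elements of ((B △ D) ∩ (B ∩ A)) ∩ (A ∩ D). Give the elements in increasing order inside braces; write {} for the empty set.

{}

B △ D = {1, 6, 7, 8}
B ∩ A = {2, 3, 5, 10, 14}
(B △ D) ∩ (B ∩ A) = {}
A ∩ D = {2, 3, 5, 6, 10, 14}
((B △ D) ∩ (B ∩ A)) ∩ (A ∩ D) = {}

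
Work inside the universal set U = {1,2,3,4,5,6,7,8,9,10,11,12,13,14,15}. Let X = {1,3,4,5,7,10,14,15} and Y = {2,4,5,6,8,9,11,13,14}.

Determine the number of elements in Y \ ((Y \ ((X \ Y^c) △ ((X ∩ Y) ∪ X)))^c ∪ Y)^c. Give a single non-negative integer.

Y^c = {1,3,7,10,12,15}
X \ Y^c = {4,5,14}
X ∩ Y = {4,5,14}
(X ∩ Y) ∪ X = {1,3,4,5,7,10,14,15}
(X \ Y^c) △ ((X ∩ Y) ∪ X) = {1,3,7,10,15}
Y \ ((X \ Y^c) △ ((X ∩ Y) ∪ X)) = {2,4,5,6,8,9,11,13,14}
(Y \ ((X \ Y^c) △ ((X ∩ Y) ∪ X)))^c = {1,3,7,10,12,15}
(Y \ ((X \ Y^c) △ ((X ∩ Y) ∪ X)))^c ∪ Y = {1,2,3,4,5,6,7,8,9,10,11,12,13,14,15}
((Y \ ((X \ Y^c) △ ((X ∩ Y) ∪ X)))^c ∪ Y)^c = {}
Y \ ((Y \ ((X \ Y^c) △ ((X ∩ Y) ∪ X)))^c ∪ Y)^c = {2,4,5,6,8,9,11,13,14}
|Y \ ((Y \ ((X \ Y^c) △ ((X ∩ Y) ∪ X)))^c ∪ Y)^c| = 9

9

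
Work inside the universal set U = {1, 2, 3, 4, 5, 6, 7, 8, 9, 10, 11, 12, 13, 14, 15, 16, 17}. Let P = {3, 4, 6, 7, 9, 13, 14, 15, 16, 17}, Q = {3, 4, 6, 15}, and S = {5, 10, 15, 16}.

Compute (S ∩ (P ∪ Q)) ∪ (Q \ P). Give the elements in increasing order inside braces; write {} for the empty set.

P ∪ Q = {3, 4, 6, 7, 9, 13, 14, 15, 16, 17}
S ∩ (P ∪ Q) = {15, 16}
Q \ P = {}
(S ∩ (P ∪ Q)) ∪ (Q \ P) = {15, 16}

{15, 16}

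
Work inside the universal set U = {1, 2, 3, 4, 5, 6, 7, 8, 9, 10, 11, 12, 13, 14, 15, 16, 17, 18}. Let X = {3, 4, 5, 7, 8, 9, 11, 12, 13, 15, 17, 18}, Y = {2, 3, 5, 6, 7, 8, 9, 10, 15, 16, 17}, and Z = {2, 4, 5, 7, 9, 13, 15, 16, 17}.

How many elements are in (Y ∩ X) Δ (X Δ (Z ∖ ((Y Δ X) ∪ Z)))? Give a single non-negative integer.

Y ∩ X = {3, 5, 7, 8, 9, 15, 17}
Y Δ X = {2, 4, 6, 10, 11, 12, 13, 16, 18}
(Y Δ X) ∪ Z = {2, 4, 5, 6, 7, 9, 10, 11, 12, 13, 15, 16, 17, 18}
Z ∖ ((Y Δ X) ∪ Z) = {}
X Δ (Z ∖ ((Y Δ X) ∪ Z)) = {3, 4, 5, 7, 8, 9, 11, 12, 13, 15, 17, 18}
(Y ∩ X) Δ (X Δ (Z ∖ ((Y Δ X) ∪ Z))) = {4, 11, 12, 13, 18}
|(Y ∩ X) Δ (X Δ (Z ∖ ((Y Δ X) ∪ Z)))| = 5

5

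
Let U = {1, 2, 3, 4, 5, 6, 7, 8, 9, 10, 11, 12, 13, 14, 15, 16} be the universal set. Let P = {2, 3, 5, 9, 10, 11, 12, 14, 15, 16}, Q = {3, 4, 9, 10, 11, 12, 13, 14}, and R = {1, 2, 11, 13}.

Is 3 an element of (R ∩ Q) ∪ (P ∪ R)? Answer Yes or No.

Yes

3 ∉ R and 3 ∈ Q, so 3 ∉ R ∩ Q
3 ∈ P and 3 ∉ R, so 3 ∈ P ∪ R
3 ∉ (R ∩ Q) and 3 ∈ (P ∪ R), so 3 ∈ (R ∩ Q) ∪ (P ∪ R)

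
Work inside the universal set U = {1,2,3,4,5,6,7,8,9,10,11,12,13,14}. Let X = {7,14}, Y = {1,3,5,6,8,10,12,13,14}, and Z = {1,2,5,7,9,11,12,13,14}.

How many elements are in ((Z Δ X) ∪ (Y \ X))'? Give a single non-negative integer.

3

Z Δ X = {1,2,5,9,11,12,13}
Y \ X = {1,3,5,6,8,10,12,13}
(Z Δ X) ∪ (Y \ X) = {1,2,3,5,6,8,9,10,11,12,13}
((Z Δ X) ∪ (Y \ X))' = {4,7,14}
|((Z Δ X) ∪ (Y \ X))'| = 3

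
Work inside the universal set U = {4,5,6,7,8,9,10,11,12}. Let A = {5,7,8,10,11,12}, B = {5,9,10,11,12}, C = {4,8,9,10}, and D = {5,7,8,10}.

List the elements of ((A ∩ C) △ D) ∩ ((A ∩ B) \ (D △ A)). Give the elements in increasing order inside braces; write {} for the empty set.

A ∩ C = {8,10}
(A ∩ C) △ D = {5,7}
A ∩ B = {5,10,11,12}
D △ A = {11,12}
(A ∩ B) \ (D △ A) = {5,10}
((A ∩ C) △ D) ∩ ((A ∩ B) \ (D △ A)) = {5}

{5}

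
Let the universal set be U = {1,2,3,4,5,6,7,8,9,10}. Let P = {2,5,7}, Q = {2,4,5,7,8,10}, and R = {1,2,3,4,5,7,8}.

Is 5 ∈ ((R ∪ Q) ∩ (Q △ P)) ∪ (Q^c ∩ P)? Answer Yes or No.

5 ∈ R and 5 ∈ Q, so 5 ∈ R ∪ Q
5 ∈ Q and 5 ∈ P, so 5 ∉ Q △ P
5 ∈ (R ∪ Q) and 5 ∉ (Q △ P), so 5 ∉ (R ∪ Q) ∩ (Q △ P)
5 ∈ Q, so 5 ∉ Q^c
5 ∉ Q^c and 5 ∈ P, so 5 ∉ Q^c ∩ P
5 ∉ ((R ∪ Q) ∩ (Q △ P)) and 5 ∉ (Q^c ∩ P), so 5 ∉ ((R ∪ Q) ∩ (Q △ P)) ∪ (Q^c ∩ P)

No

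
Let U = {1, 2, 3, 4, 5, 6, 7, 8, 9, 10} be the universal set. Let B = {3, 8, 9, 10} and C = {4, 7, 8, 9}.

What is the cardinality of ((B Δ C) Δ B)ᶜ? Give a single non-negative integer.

B Δ C = {3, 4, 7, 10}
(B Δ C) Δ B = {4, 7, 8, 9}
((B Δ C) Δ B)ᶜ = {1, 2, 3, 5, 6, 10}
|((B Δ C) Δ B)ᶜ| = 6

6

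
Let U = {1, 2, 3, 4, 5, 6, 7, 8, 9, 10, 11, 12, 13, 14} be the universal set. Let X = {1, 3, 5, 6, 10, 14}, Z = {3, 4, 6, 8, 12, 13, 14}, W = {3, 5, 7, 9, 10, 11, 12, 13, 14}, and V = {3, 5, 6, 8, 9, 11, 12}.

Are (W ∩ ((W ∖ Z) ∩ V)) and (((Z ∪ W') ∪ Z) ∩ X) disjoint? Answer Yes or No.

Yes

W ∖ Z = {5, 7, 9, 10, 11}
(W ∖ Z) ∩ V = {5, 9, 11}
W ∩ ((W ∖ Z) ∩ V) = {5, 9, 11}
W' = {1, 2, 4, 6, 8}
Z ∪ W' = {1, 2, 3, 4, 6, 8, 12, 13, 14}
(Z ∪ W') ∪ Z = {1, 2, 3, 4, 6, 8, 12, 13, 14}
((Z ∪ W') ∪ Z) ∩ X = {1, 3, 6, 14}
{5, 9, 11} and {1, 3, 6, 14} share no elements.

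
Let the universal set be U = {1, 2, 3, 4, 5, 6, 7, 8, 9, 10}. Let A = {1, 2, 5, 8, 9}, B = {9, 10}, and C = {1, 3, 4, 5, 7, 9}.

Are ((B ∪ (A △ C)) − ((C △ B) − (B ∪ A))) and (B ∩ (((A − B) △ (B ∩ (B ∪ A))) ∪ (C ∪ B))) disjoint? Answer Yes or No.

A △ C = {2, 3, 4, 7, 8}
B ∪ (A △ C) = {2, 3, 4, 7, 8, 9, 10}
C △ B = {1, 3, 4, 5, 7, 10}
B ∪ A = {1, 2, 5, 8, 9, 10}
(C △ B) − (B ∪ A) = {3, 4, 7}
(B ∪ (A △ C)) − ((C △ B) − (B ∪ A)) = {2, 8, 9, 10}
A − B = {1, 2, 5, 8}
B ∩ (B ∪ A) = {9, 10}
(A − B) △ (B ∩ (B ∪ A)) = {1, 2, 5, 8, 9, 10}
C ∪ B = {1, 3, 4, 5, 7, 9, 10}
((A − B) △ (B ∩ (B ∪ A))) ∪ (C ∪ B) = {1, 2, 3, 4, 5, 7, 8, 9, 10}
B ∩ (((A − B) △ (B ∩ (B ∪ A))) ∪ (C ∪ B)) = {9, 10}
9 lies in both, so they are not disjoint.

No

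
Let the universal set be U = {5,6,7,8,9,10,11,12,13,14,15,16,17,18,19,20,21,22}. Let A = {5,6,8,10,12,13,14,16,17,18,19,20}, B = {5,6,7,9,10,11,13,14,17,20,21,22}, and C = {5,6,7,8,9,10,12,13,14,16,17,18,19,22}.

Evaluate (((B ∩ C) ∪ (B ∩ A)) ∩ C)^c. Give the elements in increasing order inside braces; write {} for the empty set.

B ∩ C = {5,6,7,9,10,13,14,17,22}
B ∩ A = {5,6,10,13,14,17,20}
(B ∩ C) ∪ (B ∩ A) = {5,6,7,9,10,13,14,17,20,22}
((B ∩ C) ∪ (B ∩ A)) ∩ C = {5,6,7,9,10,13,14,17,22}
(((B ∩ C) ∪ (B ∩ A)) ∩ C)^c = {8,11,12,15,16,18,19,20,21}

{8,11,12,15,16,18,19,20,21}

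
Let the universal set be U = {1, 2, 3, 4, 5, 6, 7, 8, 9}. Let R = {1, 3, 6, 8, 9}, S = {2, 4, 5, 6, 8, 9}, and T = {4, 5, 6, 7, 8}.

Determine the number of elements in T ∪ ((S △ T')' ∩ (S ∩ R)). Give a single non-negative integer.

T' = {1, 2, 3, 9}
S △ T' = {1, 3, 4, 5, 6, 8}
(S △ T')' = {2, 7, 9}
S ∩ R = {6, 8, 9}
(S △ T')' ∩ (S ∩ R) = {9}
T ∪ ((S △ T')' ∩ (S ∩ R)) = {4, 5, 6, 7, 8, 9}
|T ∪ ((S △ T')' ∩ (S ∩ R))| = 6

6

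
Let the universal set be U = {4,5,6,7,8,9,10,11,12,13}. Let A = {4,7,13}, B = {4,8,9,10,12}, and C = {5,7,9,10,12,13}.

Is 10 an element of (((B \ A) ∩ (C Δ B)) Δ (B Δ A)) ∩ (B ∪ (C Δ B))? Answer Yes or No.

Yes

10 ∈ B and 10 ∉ A, so 10 ∈ B \ A
10 ∈ C and 10 ∈ B, so 10 ∉ C Δ B
10 ∈ (B \ A) and 10 ∉ (C Δ B), so 10 ∉ (B \ A) ∩ (C Δ B)
10 ∈ B and 10 ∉ A, so 10 ∈ B Δ A
10 ∉ ((B \ A) ∩ (C Δ B)) and 10 ∈ (B Δ A), so 10 ∈ ((B \ A) ∩ (C Δ B)) Δ (B Δ A)
10 ∈ C and 10 ∈ B, so 10 ∉ C Δ B
10 ∈ B and 10 ∉ (C Δ B), so 10 ∈ B ∪ (C Δ B)
10 ∈ (((B \ A) ∩ (C Δ B)) Δ (B Δ A)) and 10 ∈ (B ∪ (C Δ B)), so 10 ∈ (((B \ A) ∩ (C Δ B)) Δ (B Δ A)) ∩ (B ∪ (C Δ B))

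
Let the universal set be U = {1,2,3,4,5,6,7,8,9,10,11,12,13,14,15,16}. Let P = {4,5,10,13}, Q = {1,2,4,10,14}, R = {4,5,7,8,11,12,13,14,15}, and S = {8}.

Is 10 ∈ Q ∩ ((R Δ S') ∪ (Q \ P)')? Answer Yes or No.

Yes

10 ∉ S, so 10 ∈ S'
10 ∉ R and 10 ∈ S', so 10 ∈ R Δ S'
10 ∈ Q and 10 ∈ P, so 10 ∉ Q \ P
10 ∈ (Q \ P)' since 10 ∉ (Q \ P)
10 ∈ (R Δ S') and 10 ∈ (Q \ P)', so 10 ∈ (R Δ S') ∪ (Q \ P)'
10 ∈ Q and 10 ∈ ((R Δ S') ∪ (Q \ P)'), so 10 ∈ Q ∩ ((R Δ S') ∪ (Q \ P)')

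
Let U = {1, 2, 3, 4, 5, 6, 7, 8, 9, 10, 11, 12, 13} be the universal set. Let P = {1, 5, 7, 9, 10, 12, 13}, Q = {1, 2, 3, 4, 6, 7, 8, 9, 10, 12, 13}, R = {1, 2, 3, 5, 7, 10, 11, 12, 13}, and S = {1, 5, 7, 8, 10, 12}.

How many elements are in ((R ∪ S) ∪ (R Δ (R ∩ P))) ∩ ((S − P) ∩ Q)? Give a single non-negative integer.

1

R ∪ S = {1, 2, 3, 5, 7, 8, 10, 11, 12, 13}
R ∩ P = {1, 5, 7, 10, 12, 13}
R Δ (R ∩ P) = {2, 3, 11}
(R ∪ S) ∪ (R Δ (R ∩ P)) = {1, 2, 3, 5, 7, 8, 10, 11, 12, 13}
S − P = {8}
(S − P) ∩ Q = {8}
((R ∪ S) ∪ (R Δ (R ∩ P))) ∩ ((S − P) ∩ Q) = {8}
|((R ∪ S) ∪ (R Δ (R ∩ P))) ∩ ((S − P) ∩ Q)| = 1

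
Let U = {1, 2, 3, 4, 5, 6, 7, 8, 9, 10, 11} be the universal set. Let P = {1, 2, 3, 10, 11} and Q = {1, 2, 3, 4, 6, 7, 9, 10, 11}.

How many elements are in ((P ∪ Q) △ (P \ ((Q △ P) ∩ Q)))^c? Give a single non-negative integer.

7

P ∪ Q = {1, 2, 3, 4, 6, 7, 9, 10, 11}
Q △ P = {4, 6, 7, 9}
(Q △ P) ∩ Q = {4, 6, 7, 9}
P \ ((Q △ P) ∩ Q) = {1, 2, 3, 10, 11}
(P ∪ Q) △ (P \ ((Q △ P) ∩ Q)) = {4, 6, 7, 9}
((P ∪ Q) △ (P \ ((Q △ P) ∩ Q)))^c = {1, 2, 3, 5, 8, 10, 11}
|((P ∪ Q) △ (P \ ((Q △ P) ∩ Q)))^c| = 7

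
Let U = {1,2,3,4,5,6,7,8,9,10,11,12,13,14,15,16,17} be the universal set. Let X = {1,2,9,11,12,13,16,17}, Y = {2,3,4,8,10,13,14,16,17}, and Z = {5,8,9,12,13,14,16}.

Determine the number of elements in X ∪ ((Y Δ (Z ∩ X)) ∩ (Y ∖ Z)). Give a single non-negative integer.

Z ∩ X = {9,12,13,16}
Y Δ (Z ∩ X) = {2,3,4,8,9,10,12,14,17}
Y ∖ Z = {2,3,4,10,17}
(Y Δ (Z ∩ X)) ∩ (Y ∖ Z) = {2,3,4,10,17}
X ∪ ((Y Δ (Z ∩ X)) ∩ (Y ∖ Z)) = {1,2,3,4,9,10,11,12,13,16,17}
|X ∪ ((Y Δ (Z ∩ X)) ∩ (Y ∖ Z))| = 11

11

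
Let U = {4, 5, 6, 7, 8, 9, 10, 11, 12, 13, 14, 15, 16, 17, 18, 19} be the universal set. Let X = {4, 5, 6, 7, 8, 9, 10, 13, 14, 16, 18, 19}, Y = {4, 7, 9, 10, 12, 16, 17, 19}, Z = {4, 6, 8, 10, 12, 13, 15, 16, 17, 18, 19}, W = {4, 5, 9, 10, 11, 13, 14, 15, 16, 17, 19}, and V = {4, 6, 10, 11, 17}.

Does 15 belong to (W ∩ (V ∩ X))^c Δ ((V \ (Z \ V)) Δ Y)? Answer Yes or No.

15 ∉ V and 15 ∉ X, so 15 ∉ V ∩ X
15 ∈ W and 15 ∉ (V ∩ X), so 15 ∉ W ∩ (V ∩ X)
15 ∈ (W ∩ (V ∩ X))^c since 15 ∉ (W ∩ (V ∩ X))
15 ∈ Z and 15 ∉ V, so 15 ∈ Z \ V
15 ∉ V and 15 ∈ (Z \ V), so 15 ∉ V \ (Z \ V)
15 ∉ (V \ (Z \ V)) and 15 ∉ Y, so 15 ∉ (V \ (Z \ V)) Δ Y
15 ∈ (W ∩ (V ∩ X))^c and 15 ∉ ((V \ (Z \ V)) Δ Y), so 15 ∈ (W ∩ (V ∩ X))^c Δ ((V \ (Z \ V)) Δ Y)

Yes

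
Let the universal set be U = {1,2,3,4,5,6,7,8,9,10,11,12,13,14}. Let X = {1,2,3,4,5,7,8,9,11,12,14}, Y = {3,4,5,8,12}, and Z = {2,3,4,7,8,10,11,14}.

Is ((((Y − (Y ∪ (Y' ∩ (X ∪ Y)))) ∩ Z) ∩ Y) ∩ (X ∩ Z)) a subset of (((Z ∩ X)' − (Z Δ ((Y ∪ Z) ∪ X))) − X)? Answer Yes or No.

Yes

Y' = {1,2,6,7,9,10,11,13,14}
X ∪ Y = {1,2,3,4,5,7,8,9,11,12,14}
Y' ∩ (X ∪ Y) = {1,2,7,9,11,14}
Y ∪ (Y' ∩ (X ∪ Y)) = {1,2,3,4,5,7,8,9,11,12,14}
Y − (Y ∪ (Y' ∩ (X ∪ Y))) = {}
(Y − (Y ∪ (Y' ∩ (X ∪ Y)))) ∩ Z = {}
((Y − (Y ∪ (Y' ∩ (X ∪ Y)))) ∩ Z) ∩ Y = {}
X ∩ Z = {2,3,4,7,8,11,14}
(((Y − (Y ∪ (Y' ∩ (X ∪ Y)))) ∩ Z) ∩ Y) ∩ (X ∩ Z) = {}
Z ∩ X = {2,3,4,7,8,11,14}
(Z ∩ X)' = {1,5,6,9,10,12,13}
Y ∪ Z = {2,3,4,5,7,8,10,11,12,14}
(Y ∪ Z) ∪ X = {1,2,3,4,5,7,8,9,10,11,12,14}
Z Δ ((Y ∪ Z) ∪ X) = {1,5,9,12}
(Z ∩ X)' − (Z Δ ((Y ∪ Z) ∪ X)) = {6,10,13}
((Z ∩ X)' − (Z Δ ((Y ∪ Z) ∪ X))) − X = {6,10,13}
Every element of {} is in {6,10,13}, so (((Y − (Y ∪ (Y' ∩ (X ∪ Y)))) ∩ Z) ∩ Y) ∩ (X ∩ Z) ⊆ ((Z ∩ X)' − (Z Δ ((Y ∪ Z) ∪ X))) − X.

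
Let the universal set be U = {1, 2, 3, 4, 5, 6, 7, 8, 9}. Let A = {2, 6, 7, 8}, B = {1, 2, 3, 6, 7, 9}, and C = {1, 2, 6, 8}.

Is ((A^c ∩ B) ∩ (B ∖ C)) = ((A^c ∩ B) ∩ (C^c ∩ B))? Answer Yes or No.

A^c = {1, 3, 4, 5, 9}
A^c ∩ B = {1, 3, 9}
B ∖ C = {3, 7, 9}
(A^c ∩ B) ∩ (B ∖ C) = {3, 9}
C^c = {3, 4, 5, 7, 9}
C^c ∩ B = {3, 7, 9}
(A^c ∩ B) ∩ (C^c ∩ B) = {3, 9}
Both equal {3, 9}, so (A^c ∩ B) ∩ (B ∖ C) = (A^c ∩ B) ∩ (C^c ∩ B).

Yes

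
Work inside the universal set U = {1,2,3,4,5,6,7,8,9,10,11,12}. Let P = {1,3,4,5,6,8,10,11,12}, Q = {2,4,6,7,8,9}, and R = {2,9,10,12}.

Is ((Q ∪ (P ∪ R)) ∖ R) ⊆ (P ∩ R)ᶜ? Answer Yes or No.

Yes

P ∪ R = {1,2,3,4,5,6,8,9,10,11,12}
Q ∪ (P ∪ R) = {1,2,3,4,5,6,7,8,9,10,11,12}
(Q ∪ (P ∪ R)) ∖ R = {1,3,4,5,6,7,8,11}
P ∩ R = {10,12}
(P ∩ R)ᶜ = {1,2,3,4,5,6,7,8,9,11}
Every element of {1,3,4,5,6,7,8,11} is in {1,2,3,4,5,6,7,8,9,11}, so (Q ∪ (P ∪ R)) ∖ R ⊆ (P ∩ R)ᶜ.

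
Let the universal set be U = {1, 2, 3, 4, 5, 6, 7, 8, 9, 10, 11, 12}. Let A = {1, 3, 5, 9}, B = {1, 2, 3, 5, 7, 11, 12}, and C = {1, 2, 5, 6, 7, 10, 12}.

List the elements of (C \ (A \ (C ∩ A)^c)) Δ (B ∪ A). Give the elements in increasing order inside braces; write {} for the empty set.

C ∩ A = {1, 5}
(C ∩ A)^c = {2, 3, 4, 6, 7, 8, 9, 10, 11, 12}
A \ (C ∩ A)^c = {1, 5}
C \ (A \ (C ∩ A)^c) = {2, 6, 7, 10, 12}
B ∪ A = {1, 2, 3, 5, 7, 9, 11, 12}
(C \ (A \ (C ∩ A)^c)) Δ (B ∪ A) = {1, 3, 5, 6, 9, 10, 11}

{1, 3, 5, 6, 9, 10, 11}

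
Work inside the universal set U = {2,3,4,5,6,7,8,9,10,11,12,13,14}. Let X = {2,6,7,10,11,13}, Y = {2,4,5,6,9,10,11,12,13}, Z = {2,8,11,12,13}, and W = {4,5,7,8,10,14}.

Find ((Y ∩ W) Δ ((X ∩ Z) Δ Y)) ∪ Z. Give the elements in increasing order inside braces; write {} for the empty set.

Y ∩ W = {4,5,10}
X ∩ Z = {2,11,13}
(X ∩ Z) Δ Y = {4,5,6,9,10,12}
(Y ∩ W) Δ ((X ∩ Z) Δ Y) = {6,9,12}
((Y ∩ W) Δ ((X ∩ Z) Δ Y)) ∪ Z = {2,6,8,9,11,12,13}

{2,6,8,9,11,12,13}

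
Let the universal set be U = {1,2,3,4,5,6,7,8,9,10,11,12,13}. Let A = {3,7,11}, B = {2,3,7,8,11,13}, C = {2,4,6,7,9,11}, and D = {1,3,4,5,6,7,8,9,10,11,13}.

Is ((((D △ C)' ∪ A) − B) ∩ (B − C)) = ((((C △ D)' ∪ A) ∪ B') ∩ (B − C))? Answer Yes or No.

No

D △ C = {1,2,3,5,8,10,13}
(D △ C)' = {4,6,7,9,11,12}
(D △ C)' ∪ A = {3,4,6,7,9,11,12}
((D △ C)' ∪ A) − B = {4,6,9,12}
B − C = {3,8,13}
(((D △ C)' ∪ A) − B) ∩ (B − C) = {}
C △ D = {1,2,3,5,8,10,13}
(C △ D)' = {4,6,7,9,11,12}
(C △ D)' ∪ A = {3,4,6,7,9,11,12}
B' = {1,4,5,6,9,10,12}
((C △ D)' ∪ A) ∪ B' = {1,3,4,5,6,7,9,10,11,12}
(((C △ D)' ∪ A) ∪ B') ∩ (B − C) = {3}
3 ∈ (((C △ D)' ∪ A) ∪ B') ∩ (B − C) but 3 ∉ (((D △ C)' ∪ A) − B) ∩ (B − C), so they differ.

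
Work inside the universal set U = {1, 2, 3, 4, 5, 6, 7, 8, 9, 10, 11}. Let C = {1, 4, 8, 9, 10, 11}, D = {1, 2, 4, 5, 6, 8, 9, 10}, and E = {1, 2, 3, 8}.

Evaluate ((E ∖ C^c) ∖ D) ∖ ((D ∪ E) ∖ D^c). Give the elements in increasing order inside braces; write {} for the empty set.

C^c = {2, 3, 5, 6, 7}
E ∖ C^c = {1, 8}
(E ∖ C^c) ∖ D = {}
D ∪ E = {1, 2, 3, 4, 5, 6, 8, 9, 10}
D^c = {3, 7, 11}
(D ∪ E) ∖ D^c = {1, 2, 4, 5, 6, 8, 9, 10}
((E ∖ C^c) ∖ D) ∖ ((D ∪ E) ∖ D^c) = {}

{}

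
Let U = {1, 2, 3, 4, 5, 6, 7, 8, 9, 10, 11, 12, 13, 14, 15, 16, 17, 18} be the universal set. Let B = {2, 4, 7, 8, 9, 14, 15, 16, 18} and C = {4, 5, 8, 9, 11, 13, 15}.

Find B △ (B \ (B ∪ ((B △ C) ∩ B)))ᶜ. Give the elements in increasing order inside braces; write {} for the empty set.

{1, 3, 5, 6, 10, 11, 12, 13, 17}

B △ C = {2, 5, 7, 11, 13, 14, 16, 18}
(B △ C) ∩ B = {2, 7, 14, 16, 18}
B ∪ ((B △ C) ∩ B) = {2, 4, 7, 8, 9, 14, 15, 16, 18}
B \ (B ∪ ((B △ C) ∩ B)) = {}
(B \ (B ∪ ((B △ C) ∩ B)))ᶜ = {1, 2, 3, 4, 5, 6, 7, 8, 9, 10, 11, 12, 13, 14, 15, 16, 17, 18}
B △ (B \ (B ∪ ((B △ C) ∩ B)))ᶜ = {1, 3, 5, 6, 10, 11, 12, 13, 17}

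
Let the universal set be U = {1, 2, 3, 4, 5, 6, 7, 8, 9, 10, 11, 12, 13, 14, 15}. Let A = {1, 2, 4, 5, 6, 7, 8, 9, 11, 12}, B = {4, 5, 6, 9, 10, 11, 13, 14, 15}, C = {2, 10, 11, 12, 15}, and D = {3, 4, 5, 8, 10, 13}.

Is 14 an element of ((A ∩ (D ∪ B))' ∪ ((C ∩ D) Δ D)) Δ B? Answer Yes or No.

No

14 ∉ D and 14 ∈ B, so 14 ∈ D ∪ B
14 ∉ A and 14 ∈ (D ∪ B), so 14 ∉ A ∩ (D ∪ B)
14 ∈ (A ∩ (D ∪ B))' since 14 ∉ (A ∩ (D ∪ B))
14 ∉ C and 14 ∉ D, so 14 ∉ C ∩ D
14 ∉ (C ∩ D) and 14 ∉ D, so 14 ∉ (C ∩ D) Δ D
14 ∈ (A ∩ (D ∪ B))' and 14 ∉ ((C ∩ D) Δ D), so 14 ∈ (A ∩ (D ∪ B))' ∪ ((C ∩ D) Δ D)
14 ∈ ((A ∩ (D ∪ B))' ∪ ((C ∩ D) Δ D)) and 14 ∈ B, so 14 ∉ ((A ∩ (D ∪ B))' ∪ ((C ∩ D) Δ D)) Δ B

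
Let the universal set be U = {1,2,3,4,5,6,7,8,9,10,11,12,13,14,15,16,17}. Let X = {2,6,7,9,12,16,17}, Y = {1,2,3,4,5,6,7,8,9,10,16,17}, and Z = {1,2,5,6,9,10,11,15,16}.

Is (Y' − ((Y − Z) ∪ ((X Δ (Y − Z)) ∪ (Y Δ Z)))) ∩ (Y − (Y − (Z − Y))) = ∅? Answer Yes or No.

Yes

Y' = {11,12,13,14,15}
Y − Z = {3,4,7,8,17}
X Δ (Y − Z) = {2,3,4,6,8,9,12,16}
Y Δ Z = {3,4,7,8,11,15,17}
(X Δ (Y − Z)) ∪ (Y Δ Z) = {2,3,4,6,7,8,9,11,12,15,16,17}
(Y − Z) ∪ ((X Δ (Y − Z)) ∪ (Y Δ Z)) = {2,3,4,6,7,8,9,11,12,15,16,17}
Y' − ((Y − Z) ∪ ((X Δ (Y − Z)) ∪ (Y Δ Z))) = {13,14}
Z − Y = {11,15}
Y − (Z − Y) = {1,2,3,4,5,6,7,8,9,10,16,17}
Y − (Y − (Z − Y)) = {}
{13,14} and {} share no elements.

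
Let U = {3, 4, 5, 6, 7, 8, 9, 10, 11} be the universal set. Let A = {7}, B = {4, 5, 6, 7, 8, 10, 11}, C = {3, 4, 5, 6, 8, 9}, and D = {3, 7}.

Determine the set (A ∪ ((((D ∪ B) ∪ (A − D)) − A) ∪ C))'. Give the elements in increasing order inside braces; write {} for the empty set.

{}

D ∪ B = {3, 4, 5, 6, 7, 8, 10, 11}
A − D = {}
(D ∪ B) ∪ (A − D) = {3, 4, 5, 6, 7, 8, 10, 11}
((D ∪ B) ∪ (A − D)) − A = {3, 4, 5, 6, 8, 10, 11}
(((D ∪ B) ∪ (A − D)) − A) ∪ C = {3, 4, 5, 6, 8, 9, 10, 11}
A ∪ ((((D ∪ B) ∪ (A − D)) − A) ∪ C) = {3, 4, 5, 6, 7, 8, 9, 10, 11}
(A ∪ ((((D ∪ B) ∪ (A − D)) − A) ∪ C))' = {}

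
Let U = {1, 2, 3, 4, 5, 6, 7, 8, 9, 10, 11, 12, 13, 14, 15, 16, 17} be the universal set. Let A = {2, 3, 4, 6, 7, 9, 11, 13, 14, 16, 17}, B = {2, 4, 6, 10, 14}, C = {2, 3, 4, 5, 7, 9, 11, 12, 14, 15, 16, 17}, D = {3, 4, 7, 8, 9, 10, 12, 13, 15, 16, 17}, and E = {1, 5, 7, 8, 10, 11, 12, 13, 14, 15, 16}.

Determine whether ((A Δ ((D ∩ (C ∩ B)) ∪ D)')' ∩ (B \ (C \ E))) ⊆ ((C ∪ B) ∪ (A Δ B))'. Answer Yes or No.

No

C ∩ B = {2, 4, 14}
D ∩ (C ∩ B) = {4}
(D ∩ (C ∩ B)) ∪ D = {3, 4, 7, 8, 9, 10, 12, 13, 15, 16, 17}
((D ∩ (C ∩ B)) ∪ D)' = {1, 2, 5, 6, 11, 14}
A Δ ((D ∩ (C ∩ B)) ∪ D)' = {1, 3, 4, 5, 7, 9, 13, 16, 17}
(A Δ ((D ∩ (C ∩ B)) ∪ D)')' = {2, 6, 8, 10, 11, 12, 14, 15}
C \ E = {2, 3, 4, 9, 17}
B \ (C \ E) = {6, 10, 14}
(A Δ ((D ∩ (C ∩ B)) ∪ D)')' ∩ (B \ (C \ E)) = {6, 10, 14}
C ∪ B = {2, 3, 4, 5, 6, 7, 9, 10, 11, 12, 14, 15, 16, 17}
A Δ B = {3, 7, 9, 10, 11, 13, 16, 17}
(C ∪ B) ∪ (A Δ B) = {2, 3, 4, 5, 6, 7, 9, 10, 11, 12, 13, 14, 15, 16, 17}
((C ∪ B) ∪ (A Δ B))' = {1, 8}
6 ∈ (A Δ ((D ∩ (C ∩ B)) ∪ D)')' ∩ (B \ (C \ E)) but 6 ∉ ((C ∪ B) ∪ (A Δ B))', so the inclusion fails.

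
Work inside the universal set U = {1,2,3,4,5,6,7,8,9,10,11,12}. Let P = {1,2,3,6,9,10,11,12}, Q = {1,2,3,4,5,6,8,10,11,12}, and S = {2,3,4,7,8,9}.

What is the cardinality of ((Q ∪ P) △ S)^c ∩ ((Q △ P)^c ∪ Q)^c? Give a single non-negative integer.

1

Q ∪ P = {1,2,3,4,5,6,8,9,10,11,12}
(Q ∪ P) △ S = {1,5,6,7,10,11,12}
((Q ∪ P) △ S)^c = {2,3,4,8,9}
Q △ P = {4,5,8,9}
(Q △ P)^c = {1,2,3,6,7,10,11,12}
(Q △ P)^c ∪ Q = {1,2,3,4,5,6,7,8,10,11,12}
((Q △ P)^c ∪ Q)^c = {9}
((Q ∪ P) △ S)^c ∩ ((Q △ P)^c ∪ Q)^c = {9}
|((Q ∪ P) △ S)^c ∩ ((Q △ P)^c ∪ Q)^c| = 1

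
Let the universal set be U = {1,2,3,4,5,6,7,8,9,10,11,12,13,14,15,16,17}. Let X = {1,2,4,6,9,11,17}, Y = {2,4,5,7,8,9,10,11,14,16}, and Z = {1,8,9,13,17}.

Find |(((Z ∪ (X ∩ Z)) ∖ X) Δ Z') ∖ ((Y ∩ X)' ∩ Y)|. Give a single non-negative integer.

X ∩ Z = {1,9,17}
Z ∪ (X ∩ Z) = {1,8,9,13,17}
(Z ∪ (X ∩ Z)) ∖ X = {8,13}
Z' = {2,3,4,5,6,7,10,11,12,14,15,16}
((Z ∪ (X ∩ Z)) ∖ X) Δ Z' = {2,3,4,5,6,7,8,10,11,12,13,14,15,16}
Y ∩ X = {2,4,9,11}
(Y ∩ X)' = {1,3,5,6,7,8,10,12,13,14,15,16,17}
(Y ∩ X)' ∩ Y = {5,7,8,10,14,16}
(((Z ∪ (X ∩ Z)) ∖ X) Δ Z') ∖ ((Y ∩ X)' ∩ Y) = {2,3,4,6,11,12,13,15}
|(((Z ∪ (X ∩ Z)) ∖ X) Δ Z') ∖ ((Y ∩ X)' ∩ Y)| = 8

8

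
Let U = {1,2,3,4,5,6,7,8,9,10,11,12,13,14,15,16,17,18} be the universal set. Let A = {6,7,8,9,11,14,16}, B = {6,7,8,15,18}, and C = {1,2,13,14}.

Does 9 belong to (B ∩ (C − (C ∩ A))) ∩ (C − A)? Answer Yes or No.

No

9 ∉ C and 9 ∈ A, so 9 ∉ C ∩ A
9 ∉ C and 9 ∉ (C ∩ A), so 9 ∉ C − (C ∩ A)
9 ∉ B and 9 ∉ (C − (C ∩ A)), so 9 ∉ B ∩ (C − (C ∩ A))
9 ∉ C and 9 ∈ A, so 9 ∉ C − A
9 ∉ (B ∩ (C − (C ∩ A))) and 9 ∉ (C − A), so 9 ∉ (B ∩ (C − (C ∩ A))) ∩ (C − A)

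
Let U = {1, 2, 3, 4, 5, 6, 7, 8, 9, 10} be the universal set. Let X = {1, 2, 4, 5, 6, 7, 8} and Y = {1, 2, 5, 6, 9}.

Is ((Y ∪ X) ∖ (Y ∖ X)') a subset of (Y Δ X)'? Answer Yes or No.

Y ∪ X = {1, 2, 4, 5, 6, 7, 8, 9}
Y ∖ X = {9}
(Y ∖ X)' = {1, 2, 3, 4, 5, 6, 7, 8, 10}
(Y ∪ X) ∖ (Y ∖ X)' = {9}
Y Δ X = {4, 7, 8, 9}
(Y Δ X)' = {1, 2, 3, 5, 6, 10}
9 ∈ (Y ∪ X) ∖ (Y ∖ X)' but 9 ∉ (Y Δ X)', so the inclusion fails.

No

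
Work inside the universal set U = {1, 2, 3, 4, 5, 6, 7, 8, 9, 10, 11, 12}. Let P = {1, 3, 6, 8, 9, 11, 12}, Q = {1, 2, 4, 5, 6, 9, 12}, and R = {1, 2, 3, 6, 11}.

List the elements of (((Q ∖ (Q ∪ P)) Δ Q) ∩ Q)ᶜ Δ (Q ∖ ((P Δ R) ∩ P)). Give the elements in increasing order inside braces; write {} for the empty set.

{1, 2, 3, 4, 5, 6, 7, 8, 10, 11}

Q ∪ P = {1, 2, 3, 4, 5, 6, 8, 9, 11, 12}
Q ∖ (Q ∪ P) = {}
(Q ∖ (Q ∪ P)) Δ Q = {1, 2, 4, 5, 6, 9, 12}
((Q ∖ (Q ∪ P)) Δ Q) ∩ Q = {1, 2, 4, 5, 6, 9, 12}
(((Q ∖ (Q ∪ P)) Δ Q) ∩ Q)ᶜ = {3, 7, 8, 10, 11}
P Δ R = {2, 8, 9, 12}
(P Δ R) ∩ P = {8, 9, 12}
Q ∖ ((P Δ R) ∩ P) = {1, 2, 4, 5, 6}
(((Q ∖ (Q ∪ P)) Δ Q) ∩ Q)ᶜ Δ (Q ∖ ((P Δ R) ∩ P)) = {1, 2, 3, 4, 5, 6, 7, 8, 10, 11}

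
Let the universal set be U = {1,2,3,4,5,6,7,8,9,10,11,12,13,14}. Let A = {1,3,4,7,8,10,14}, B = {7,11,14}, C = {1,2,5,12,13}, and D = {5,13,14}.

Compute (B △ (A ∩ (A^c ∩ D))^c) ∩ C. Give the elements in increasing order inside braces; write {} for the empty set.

A^c = {2,5,6,9,11,12,13}
A^c ∩ D = {5,13}
A ∩ (A^c ∩ D) = {}
(A ∩ (A^c ∩ D))^c = {1,2,3,4,5,6,7,8,9,10,11,12,13,14}
B △ (A ∩ (A^c ∩ D))^c = {1,2,3,4,5,6,8,9,10,12,13}
(B △ (A ∩ (A^c ∩ D))^c) ∩ C = {1,2,5,12,13}

{1,2,5,12,13}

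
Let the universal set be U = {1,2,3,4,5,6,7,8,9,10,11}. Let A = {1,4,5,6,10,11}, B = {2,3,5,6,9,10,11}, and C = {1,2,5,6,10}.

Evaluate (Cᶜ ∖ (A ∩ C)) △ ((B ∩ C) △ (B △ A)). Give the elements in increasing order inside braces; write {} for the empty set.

Cᶜ = {3,4,7,8,9,11}
A ∩ C = {1,5,6,10}
Cᶜ ∖ (A ∩ C) = {3,4,7,8,9,11}
B ∩ C = {2,5,6,10}
B △ A = {1,2,3,4,9}
(B ∩ C) △ (B △ A) = {1,3,4,5,6,9,10}
(Cᶜ ∖ (A ∩ C)) △ ((B ∩ C) △ (B △ A)) = {1,5,6,7,8,10,11}

{1,5,6,7,8,10,11}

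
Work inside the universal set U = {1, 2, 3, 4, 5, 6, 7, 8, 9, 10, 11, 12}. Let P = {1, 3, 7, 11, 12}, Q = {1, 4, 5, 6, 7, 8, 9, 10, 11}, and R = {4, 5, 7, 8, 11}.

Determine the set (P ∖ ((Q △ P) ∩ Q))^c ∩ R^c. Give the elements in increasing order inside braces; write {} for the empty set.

Q △ P = {3, 4, 5, 6, 8, 9, 10, 12}
(Q △ P) ∩ Q = {4, 5, 6, 8, 9, 10}
P ∖ ((Q △ P) ∩ Q) = {1, 3, 7, 11, 12}
(P ∖ ((Q △ P) ∩ Q))^c = {2, 4, 5, 6, 8, 9, 10}
R^c = {1, 2, 3, 6, 9, 10, 12}
(P ∖ ((Q △ P) ∩ Q))^c ∩ R^c = {2, 6, 9, 10}

{2, 6, 9, 10}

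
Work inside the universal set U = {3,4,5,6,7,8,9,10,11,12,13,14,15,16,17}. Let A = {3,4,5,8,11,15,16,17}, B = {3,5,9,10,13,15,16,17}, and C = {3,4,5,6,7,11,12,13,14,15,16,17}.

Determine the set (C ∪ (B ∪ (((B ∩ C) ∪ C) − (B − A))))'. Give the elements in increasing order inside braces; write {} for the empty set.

B ∩ C = {3,5,13,15,16,17}
(B ∩ C) ∪ C = {3,4,5,6,7,11,12,13,14,15,16,17}
B − A = {9,10,13}
((B ∩ C) ∪ C) − (B − A) = {3,4,5,6,7,11,12,14,15,16,17}
B ∪ (((B ∩ C) ∪ C) − (B − A)) = {3,4,5,6,7,9,10,11,12,13,14,15,16,17}
C ∪ (B ∪ (((B ∩ C) ∪ C) − (B − A))) = {3,4,5,6,7,9,10,11,12,13,14,15,16,17}
(C ∪ (B ∪ (((B ∩ C) ∪ C) − (B − A))))' = {8}

{8}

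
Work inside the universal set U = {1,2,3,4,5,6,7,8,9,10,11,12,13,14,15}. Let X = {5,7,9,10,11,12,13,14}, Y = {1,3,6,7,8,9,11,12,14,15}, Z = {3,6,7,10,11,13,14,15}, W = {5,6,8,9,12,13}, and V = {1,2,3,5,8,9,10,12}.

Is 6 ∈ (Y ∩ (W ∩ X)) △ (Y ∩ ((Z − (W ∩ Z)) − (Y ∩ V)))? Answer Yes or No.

No

6 ∈ W and 6 ∉ X, so 6 ∉ W ∩ X
6 ∈ Y and 6 ∉ (W ∩ X), so 6 ∉ Y ∩ (W ∩ X)
6 ∈ W and 6 ∈ Z, so 6 ∈ W ∩ Z
6 ∈ Z and 6 ∈ (W ∩ Z), so 6 ∉ Z − (W ∩ Z)
6 ∈ Y and 6 ∉ V, so 6 ∉ Y ∩ V
6 ∉ (Z − (W ∩ Z)) and 6 ∉ (Y ∩ V), so 6 ∉ (Z − (W ∩ Z)) − (Y ∩ V)
6 ∈ Y and 6 ∉ ((Z − (W ∩ Z)) − (Y ∩ V)), so 6 ∉ Y ∩ ((Z − (W ∩ Z)) − (Y ∩ V))
6 ∉ (Y ∩ (W ∩ X)) and 6 ∉ (Y ∩ ((Z − (W ∩ Z)) − (Y ∩ V))), so 6 ∉ (Y ∩ (W ∩ X)) △ (Y ∩ ((Z − (W ∩ Z)) − (Y ∩ V)))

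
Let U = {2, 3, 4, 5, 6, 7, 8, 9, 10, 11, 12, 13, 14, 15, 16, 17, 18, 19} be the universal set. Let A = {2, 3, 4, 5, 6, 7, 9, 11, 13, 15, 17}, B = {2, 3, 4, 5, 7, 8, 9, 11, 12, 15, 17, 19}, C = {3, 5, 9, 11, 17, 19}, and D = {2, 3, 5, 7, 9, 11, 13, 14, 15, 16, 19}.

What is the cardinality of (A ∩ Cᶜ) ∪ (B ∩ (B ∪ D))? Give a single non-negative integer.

Cᶜ = {2, 4, 6, 7, 8, 10, 12, 13, 14, 15, 16, 18}
A ∩ Cᶜ = {2, 4, 6, 7, 13, 15}
B ∪ D = {2, 3, 4, 5, 7, 8, 9, 11, 12, 13, 14, 15, 16, 17, 19}
B ∩ (B ∪ D) = {2, 3, 4, 5, 7, 8, 9, 11, 12, 15, 17, 19}
(A ∩ Cᶜ) ∪ (B ∩ (B ∪ D)) = {2, 3, 4, 5, 6, 7, 8, 9, 11, 12, 13, 15, 17, 19}
|(A ∩ Cᶜ) ∪ (B ∩ (B ∪ D))| = 14

14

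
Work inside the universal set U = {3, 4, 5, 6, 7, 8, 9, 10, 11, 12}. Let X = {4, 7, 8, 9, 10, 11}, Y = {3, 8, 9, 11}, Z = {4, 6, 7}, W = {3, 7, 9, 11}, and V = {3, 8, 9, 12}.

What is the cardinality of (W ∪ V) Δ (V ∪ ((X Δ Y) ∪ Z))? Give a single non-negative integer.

4

W ∪ V = {3, 7, 8, 9, 11, 12}
X Δ Y = {3, 4, 7, 10}
(X Δ Y) ∪ Z = {3, 4, 6, 7, 10}
V ∪ ((X Δ Y) ∪ Z) = {3, 4, 6, 7, 8, 9, 10, 12}
(W ∪ V) Δ (V ∪ ((X Δ Y) ∪ Z)) = {4, 6, 10, 11}
|(W ∪ V) Δ (V ∪ ((X Δ Y) ∪ Z))| = 4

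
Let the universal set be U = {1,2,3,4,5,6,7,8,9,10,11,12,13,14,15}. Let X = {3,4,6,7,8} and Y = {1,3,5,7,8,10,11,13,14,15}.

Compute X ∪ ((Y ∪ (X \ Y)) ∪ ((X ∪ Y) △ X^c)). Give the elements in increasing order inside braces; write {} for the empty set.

X \ Y = {4,6}
Y ∪ (X \ Y) = {1,3,4,5,6,7,8,10,11,13,14,15}
X ∪ Y = {1,3,4,5,6,7,8,10,11,13,14,15}
X^c = {1,2,5,9,10,11,12,13,14,15}
(X ∪ Y) △ X^c = {2,3,4,6,7,8,9,12}
(Y ∪ (X \ Y)) ∪ ((X ∪ Y) △ X^c) = {1,2,3,4,5,6,7,8,9,10,11,12,13,14,15}
X ∪ ((Y ∪ (X \ Y)) ∪ ((X ∪ Y) △ X^c)) = {1,2,3,4,5,6,7,8,9,10,11,12,13,14,15}

{1,2,3,4,5,6,7,8,9,10,11,12,13,14,15}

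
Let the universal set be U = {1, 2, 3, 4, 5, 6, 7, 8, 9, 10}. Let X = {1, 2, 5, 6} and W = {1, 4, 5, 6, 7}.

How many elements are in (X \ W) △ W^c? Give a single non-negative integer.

X \ W = {2}
W^c = {2, 3, 8, 9, 10}
(X \ W) △ W^c = {3, 8, 9, 10}
|(X \ W) △ W^c| = 4

4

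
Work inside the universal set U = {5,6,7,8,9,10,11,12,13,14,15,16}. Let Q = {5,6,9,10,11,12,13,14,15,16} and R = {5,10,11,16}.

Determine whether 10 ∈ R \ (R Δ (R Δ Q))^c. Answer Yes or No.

Yes

10 ∈ R and 10 ∈ Q, so 10 ∉ R Δ Q
10 ∈ R and 10 ∉ (R Δ Q), so 10 ∈ R Δ (R Δ Q)
10 ∉ (R Δ (R Δ Q))^c since 10 ∈ (R Δ (R Δ Q))
10 ∈ R and 10 ∉ (R Δ (R Δ Q))^c, so 10 ∈ R \ (R Δ (R Δ Q))^c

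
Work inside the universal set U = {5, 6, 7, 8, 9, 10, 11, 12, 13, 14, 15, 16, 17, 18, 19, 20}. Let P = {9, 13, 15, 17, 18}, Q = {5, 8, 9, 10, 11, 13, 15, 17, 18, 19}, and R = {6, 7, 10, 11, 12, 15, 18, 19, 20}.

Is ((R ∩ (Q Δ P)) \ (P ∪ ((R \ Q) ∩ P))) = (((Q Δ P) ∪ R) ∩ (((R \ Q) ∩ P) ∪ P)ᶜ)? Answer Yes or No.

Q Δ P = {5, 8, 10, 11, 19}
R ∩ (Q Δ P) = {10, 11, 19}
R \ Q = {6, 7, 12, 20}
(R \ Q) ∩ P = {}
P ∪ ((R \ Q) ∩ P) = {9, 13, 15, 17, 18}
(R ∩ (Q Δ P)) \ (P ∪ ((R \ Q) ∩ P)) = {10, 11, 19}
(Q Δ P) ∪ R = {5, 6, 7, 8, 10, 11, 12, 15, 18, 19, 20}
((R \ Q) ∩ P) ∪ P = {9, 13, 15, 17, 18}
(((R \ Q) ∩ P) ∪ P)ᶜ = {5, 6, 7, 8, 10, 11, 12, 14, 16, 19, 20}
((Q Δ P) ∪ R) ∩ (((R \ Q) ∩ P) ∪ P)ᶜ = {5, 6, 7, 8, 10, 11, 12, 19, 20}
5 ∈ ((Q Δ P) ∪ R) ∩ (((R \ Q) ∩ P) ∪ P)ᶜ but 5 ∉ (R ∩ (Q Δ P)) \ (P ∪ ((R \ Q) ∩ P)), so they differ.

No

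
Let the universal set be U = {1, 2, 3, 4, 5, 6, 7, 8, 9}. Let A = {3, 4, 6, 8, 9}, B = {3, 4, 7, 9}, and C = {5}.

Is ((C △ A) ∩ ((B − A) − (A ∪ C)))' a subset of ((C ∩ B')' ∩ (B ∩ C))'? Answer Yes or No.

Yes

C △ A = {3, 4, 5, 6, 8, 9}
B − A = {7}
A ∪ C = {3, 4, 5, 6, 8, 9}
(B − A) − (A ∪ C) = {7}
(C △ A) ∩ ((B − A) − (A ∪ C)) = {}
((C △ A) ∩ ((B − A) − (A ∪ C)))' = {1, 2, 3, 4, 5, 6, 7, 8, 9}
B' = {1, 2, 5, 6, 8}
C ∩ B' = {5}
(C ∩ B')' = {1, 2, 3, 4, 6, 7, 8, 9}
B ∩ C = {}
(C ∩ B')' ∩ (B ∩ C) = {}
((C ∩ B')' ∩ (B ∩ C))' = {1, 2, 3, 4, 5, 6, 7, 8, 9}
Every element of {1, 2, 3, 4, 5, 6, 7, 8, 9} is in {1, 2, 3, 4, 5, 6, 7, 8, 9}, so ((C △ A) ∩ ((B − A) − (A ∪ C)))' ⊆ ((C ∩ B')' ∩ (B ∩ C))'.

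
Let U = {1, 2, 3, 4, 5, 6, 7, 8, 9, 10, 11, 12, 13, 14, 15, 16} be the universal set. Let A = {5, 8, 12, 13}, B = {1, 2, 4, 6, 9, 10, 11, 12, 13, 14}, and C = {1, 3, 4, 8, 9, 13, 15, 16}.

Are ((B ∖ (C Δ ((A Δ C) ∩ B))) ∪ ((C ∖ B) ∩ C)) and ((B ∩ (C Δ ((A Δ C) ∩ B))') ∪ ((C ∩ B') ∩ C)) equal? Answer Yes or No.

A Δ C = {1, 3, 4, 5, 9, 12, 15, 16}
(A Δ C) ∩ B = {1, 4, 9, 12}
C Δ ((A Δ C) ∩ B) = {3, 8, 12, 13, 15, 16}
B ∖ (C Δ ((A Δ C) ∩ B)) = {1, 2, 4, 6, 9, 10, 11, 14}
C ∖ B = {3, 8, 15, 16}
(C ∖ B) ∩ C = {3, 8, 15, 16}
(B ∖ (C Δ ((A Δ C) ∩ B))) ∪ ((C ∖ B) ∩ C) = {1, 2, 3, 4, 6, 8, 9, 10, 11, 14, 15, 16}
(C Δ ((A Δ C) ∩ B))' = {1, 2, 4, 5, 6, 7, 9, 10, 11, 14}
B ∩ (C Δ ((A Δ C) ∩ B))' = {1, 2, 4, 6, 9, 10, 11, 14}
B' = {3, 5, 7, 8, 15, 16}
C ∩ B' = {3, 8, 15, 16}
(C ∩ B') ∩ C = {3, 8, 15, 16}
(B ∩ (C Δ ((A Δ C) ∩ B))') ∪ ((C ∩ B') ∩ C) = {1, 2, 3, 4, 6, 8, 9, 10, 11, 14, 15, 16}
Both equal {1, 2, 3, 4, 6, 8, 9, 10, 11, 14, 15, 16}, so (B ∖ (C Δ ((A Δ C) ∩ B))) ∪ ((C ∖ B) ∩ C) = (B ∩ (C Δ ((A Δ C) ∩ B))') ∪ ((C ∩ B') ∩ C).

Yes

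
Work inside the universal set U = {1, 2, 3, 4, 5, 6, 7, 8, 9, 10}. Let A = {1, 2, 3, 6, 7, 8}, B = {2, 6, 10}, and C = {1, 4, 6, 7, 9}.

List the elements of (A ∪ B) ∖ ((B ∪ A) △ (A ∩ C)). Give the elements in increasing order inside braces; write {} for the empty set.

{1, 6, 7}

A ∪ B = {1, 2, 3, 6, 7, 8, 10}
B ∪ A = {1, 2, 3, 6, 7, 8, 10}
A ∩ C = {1, 6, 7}
(B ∪ A) △ (A ∩ C) = {2, 3, 8, 10}
(A ∪ B) ∖ ((B ∪ A) △ (A ∩ C)) = {1, 6, 7}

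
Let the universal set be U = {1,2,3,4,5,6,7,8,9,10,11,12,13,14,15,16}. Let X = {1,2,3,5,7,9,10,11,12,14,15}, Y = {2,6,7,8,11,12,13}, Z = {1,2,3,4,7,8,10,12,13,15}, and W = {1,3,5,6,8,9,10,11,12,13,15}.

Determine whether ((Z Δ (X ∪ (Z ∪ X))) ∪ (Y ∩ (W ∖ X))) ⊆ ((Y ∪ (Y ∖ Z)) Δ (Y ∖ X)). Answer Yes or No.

No

Z ∪ X = {1,2,3,4,5,7,8,9,10,11,12,13,14,15}
X ∪ (Z ∪ X) = {1,2,3,4,5,7,8,9,10,11,12,13,14,15}
Z Δ (X ∪ (Z ∪ X)) = {5,9,11,14}
W ∖ X = {6,8,13}
Y ∩ (W ∖ X) = {6,8,13}
(Z Δ (X ∪ (Z ∪ X))) ∪ (Y ∩ (W ∖ X)) = {5,6,8,9,11,13,14}
Y ∖ Z = {6,11}
Y ∪ (Y ∖ Z) = {2,6,7,8,11,12,13}
Y ∖ X = {6,8,13}
(Y ∪ (Y ∖ Z)) Δ (Y ∖ X) = {2,7,11,12}
5 ∈ (Z Δ (X ∪ (Z ∪ X))) ∪ (Y ∩ (W ∖ X)) but 5 ∉ (Y ∪ (Y ∖ Z)) Δ (Y ∖ X), so the inclusion fails.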